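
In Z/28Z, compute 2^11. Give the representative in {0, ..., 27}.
Use repeated squaring. Binary(11) = 1011. Walk through the bits of the exponent 11 left-to-right: at each bit after the leading one, square the running value, then multiply by 2 if the bit is 1 (always reducing mod 28):
  bit 1 = 1 (leading): start with 2.
  bit 2 = 0: square 2^2 = 4 (mod 28).
  bit 3 = 1: square 4^2 = 16; bit is 1, so multiply 16·2 = 32 ≡ 4 (mod 28).
  bit 4 = 1: square 4^2 = 16; bit is 1, so multiply 16·2 = 32 ≡ 4 (mod 28).
Final value: 2^11 ≡ 4 (mod 28).

Final answer: 4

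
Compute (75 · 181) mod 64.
Reduce the factors first: 75 ≡ 11, 181 ≡ 53 (mod 64), so 75 · 181 ≡ 11 · 53 (mod 64). 11 · 53 = 583. Dividing by 64: 583 = 9·64 + 7. So (75 · 181) mod 64 = 7.

Final answer: 7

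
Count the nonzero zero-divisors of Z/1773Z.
Z/1773Z has 596 nonzero zero-divisors

In Z/1773Z each nonzero element is either a unit (gcd with 1773 is 1) or a zero-divisor (gcd > 1). The number of units is φ(1773): factorise 1773 = 3^2 · 197, so φ(1773) = (3^2 − 3^1) · (197 − 1) = 6 · 196 = 1176. The nonzero elements number 1773 − 1 = 1772. Hence the nonzero zero-divisors number 1772 − 1176 = 596.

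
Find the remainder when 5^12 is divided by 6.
1

Use repeated squaring. Binary(12) = 1100. Walk through the bits of the exponent 12 left-to-right: at each bit after the leading one, square the running value, then multiply by 5 if the bit is 1 (always reducing mod 6):
  bit 1 = 1 (leading): start with 5.
  bit 2 = 1: square 5^2 = 25 ≡ 1; bit is 1, so multiply 1·5 = 5 (mod 6).
  bit 3 = 0: square 5^2 = 25 ≡ 1 (mod 6).
  bit 4 = 0: square 1^2 = 1 (mod 6).
Final value: 5^12 ≡ 1 (mod 6).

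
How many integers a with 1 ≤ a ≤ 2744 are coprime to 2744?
1176

The number of a ∈ {1, ..., 2744} with gcd(a, 2744) = 1 is by definition Euler's totient φ(2744). φ is multiplicative, with φ(p^e) = p^e − p^(e−1). Factorise 2744 = 2^3 · 7^3. Then
  φ(2744) = (2^3 − 2^2) · (7^3 − 7^2) = 4 · 294 = 1176.
So there are 1176 such integers.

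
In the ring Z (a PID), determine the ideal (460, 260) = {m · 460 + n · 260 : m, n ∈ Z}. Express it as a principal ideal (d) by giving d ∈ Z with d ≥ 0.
(460, 260) = (20); d = 20

In the PID Z, (a, b) is generated by gcd(a, b). Compute gcd(460, 260) with the extended Euclidean algorithm, tracking rows (r, s, t) with s·460 + t·260 = r:
  row A: (460, 1, 0)   [1·460 + 0·260 = 460]
  row B: (260, 0, 1)   [0·460 + 1·260 = 260]
  460 = 1·260 + 200   → row C = row A − 1·row B = (200, 1, −1)   [check: 1·460 − 1·260 = 200]
  260 = 1·200 + 60   → row D = row B − 1·row C = (60, −1, 2)   [check: −1·460 + 2·260 = 60]
  200 = 3·60 + 20   → row E = row C − 3·row D = (20, 4, −7)   [check: 4·460 − 7·260 = 20]
  60 = 3·20 + 0   → remainder 0, stop. gcd = 20 (last nonzero row E).
So gcd(460, 260) = 20, with Bézout identity 4·460 − 7·260 = 20. Containment (⊇): the Bézout identity exhibits 20 as an element of (460, 260), giving (20) ⊆ (460, 260). Containment (⊆): since 20 | 460 and 20 | 260 (460 = 20·23, 260 = 20·13), every Z-linear combination of 460 and 260 is divisible by 20, so (460, 260) ⊆ (20). Therefore (460, 260) = (20), d = 20.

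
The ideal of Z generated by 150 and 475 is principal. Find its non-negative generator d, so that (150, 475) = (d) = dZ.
In the PID Z, (a, b) is generated by gcd(a, b). Compute gcd(475, 150) with the extended Euclidean algorithm, tracking rows (r, s, t) with s·475 + t·150 = r:
  row A: (475, 1, 0)   [1·475 + 0·150 = 475]
  row B: (150, 0, 1)   [0·475 + 1·150 = 150]
  475 = 3·150 + 25   → row C = row A − 3·row B = (25, 1, −3)   [check: 1·475 − 3·150 = 25]
  150 = 6·25 + 0   → remainder 0, stop. gcd = 25 (last nonzero row C).
So gcd(150, 475) = 25, with Bézout identity 1·475 − 3·150 = 25. Containment (⊇): the Bézout identity exhibits 25 as an element of (150, 475), giving (25) ⊆ (150, 475). Containment (⊆): since 25 | 150 and 25 | 475 (150 = 25·6, 475 = 25·19), every Z-linear combination of 150 and 475 is divisible by 25, so (150, 475) ⊆ (25). Therefore (150, 475) = (25), d = 25.

Final answer: (150, 475) = (25); d = 25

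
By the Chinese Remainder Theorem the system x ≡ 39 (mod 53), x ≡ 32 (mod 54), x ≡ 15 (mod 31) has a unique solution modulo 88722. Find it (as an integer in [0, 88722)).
x ≡ 20444 (mod 88722); the representative in [0, 88722) is 20444

The moduli 53, 54, 31 are pairwise coprime, so by the CRT there is a unique solution mod 53·54·31 = 88722.
Solve by successive substitution. Start with x ≡ 39 (mod 53).
  Combine with x ≡ 32 (mod 54): write x = 39 + 53·t and require 39 + 53·t ≡ 32 (mod 54), i.e. 53·t ≡ 32 − 39 ≡ 47 (mod 54). Since 53^(−1) ≡ 53 (mod 54), t ≡ 53·47 ≡ 7 (mod 54). So x ≡ 39 + 53·7 = 410 (mod 2862).
  Combine with x ≡ 15 (mod 31): write x = 410 + 2862·t and require 410 + 2862·t ≡ 15 (mod 31), i.e. 2862·t ≡ 15 − 410 ≡ 8 (mod 31). Since 2862^(−1) ≡ 28 (mod 31) (2862 ≡ 10 (mod 31)), t ≡ 28·8 ≡ 7 (mod 31). So x ≡ 410 + 2862·7 = 20444 (mod 88722).
Unique solution in [0, 88722): x = 20444.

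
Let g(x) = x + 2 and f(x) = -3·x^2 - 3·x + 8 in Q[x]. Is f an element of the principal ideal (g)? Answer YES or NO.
In Q[x] the ideal (g) consists of all multiples of g, so f ∈ (g) iff g | f, i.e. iff the remainder of f on division by g is 0. Divide f by g (g is monic, so eliminate the leading term of the running remainder at each step):
  leading term -3·x^2: subtract (-3·x)·g(x) = -3·x^2 - 6·x, leaving 3·x + 8
  leading term 3·x: subtract (3)·g(x) = 3·x + 6, leaving 2
The remainder r(x) = 2 ≠ 0 (and deg r < deg g), so g ∤ f, i.e. f ∉ (g).

Final answer: NO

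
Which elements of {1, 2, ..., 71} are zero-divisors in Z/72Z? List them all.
nonzero zero-divisors of Z/72Z = {2, 3, 4, 6, 8, 9, 10, 12, 14, 15, 16, 18, 20, 21, 22, 24, 26, 27, 28, 30, 32, 33, 34, 36, 38, 39, 40, 42, 44, 45, 46, 48, 50, 51, 52, 54, 56, 57, 58, 60, 62, 63, 64, 66, 68, 69, 70}

An element a ∈ Z/72Z (with a ≠ 0) is a zero-divisor iff gcd(a, 72) > 1 (because a is a unit precisely when gcd(a, n) = 1, and in Z/nZ every nonzero, non-unit element is a zero-divisor). Scan a = 1, ..., 71 and keep those with gcd(a, 72) > 1:
  gcd(2, 72) = 2, gcd(3, 72) = 3, gcd(4, 72) = 4, gcd(6, 72) = 6, gcd(8, 72) = 8, gcd(9, 72) = 9, gcd(10, 72) = 2, gcd(12, 72) = 12, gcd(14, 72) = 2, gcd(15, 72) = 3, gcd(16, 72) = 8, gcd(18, 72) = 18, gcd(20, 72) = 4, gcd(21, 72) = 3, gcd(22, 72) = 2, gcd(24, 72) = 24, gcd(26, 72) = 2, gcd(27, 72) = 9, gcd(28, 72) = 4, gcd(30, 72) = 6, gcd(32, 72) = 8, gcd(33, 72) = 3, gcd(34, 72) = 2, gcd(36, 72) = 36, gcd(38, 72) = 2, gcd(39, 72) = 3, gcd(40, 72) = 8, gcd(42, 72) = 6, gcd(44, 72) = 4, gcd(45, 72) = 9, gcd(46, 72) = 2, gcd(48, 72) = 24, gcd(50, 72) = 2, gcd(51, 72) = 3, gcd(52, 72) = 4, gcd(54, 72) = 18, gcd(56, 72) = 8, gcd(57, 72) = 3, gcd(58, 72) = 2, gcd(60, 72) = 12, gcd(62, 72) = 2, gcd(63, 72) = 9, gcd(64, 72) = 8, gcd(66, 72) = 6, gcd(68, 72) = 4, gcd(69, 72) = 3, gcd(70, 72) = 2.
All other a ∈ {1, ..., 71} have gcd(a, 72) = 1 and are units. So the nonzero zero-divisors are exactly the 47 values of a appearing in this scan.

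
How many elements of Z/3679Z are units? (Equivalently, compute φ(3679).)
Z/3679Z has φ(3679) = 3384 units

An element a ∈ Z/3679Z is a unit iff gcd(a, 3679) = 1, so the number of units is φ(3679). φ is multiplicative, with φ(p^e) = p^e − p^(e−1). Factorise 3679 = 13 · 283. Then
  φ(3679) = (13 − 1) · (283 − 1) = 12 · 282 = 3384.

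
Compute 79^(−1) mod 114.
Apply the extended Euclidean algorithm to (114, 79), tracking rows (r, s, t) with s·114 + t·79 = r. Each division r_prev = q·r_cur + r_new produces the new row as (previous row) − q·(current row):
  row A: (114, 1, 0)   [1·114 + 0·79 = 114]
  row B: (79, 0, 1)   [0·114 + 1·79 = 79]
  114 = 1·79 + 35   → row C = row A − 1·row B = (35, 1, −1)   [check: 1·114 − 1·79 = 35]
  79 = 2·35 + 9   → row D = row B − 2·row C = (9, −2, 3)   [check: −2·114 + 3·79 = 9]
  35 = 3·9 + 8   → row E = row C − 3·row D = (8, 7, −10)   [check: 7·114 − 10·79 = 8]
  9 = 1·8 + 1   → row F = row D − 1·row E = (1, −9, 13)   [check: −9·114 + 13·79 = 1]
  8 = 8·1 + 0   → remainder 0, stop. gcd = 1 (last nonzero row F).
The gcd is 1, so 79 is invertible mod 114. The last nonzero row gives −9·114 + 13·79 = 1, so t = 13. So 79^(−1) ≡ 13 (mod 114). Verify: 79 · 13 = 1027 ≡ 1 (mod 114). ✓

Final answer: 79^(−1) ≡ 13 (mod 114)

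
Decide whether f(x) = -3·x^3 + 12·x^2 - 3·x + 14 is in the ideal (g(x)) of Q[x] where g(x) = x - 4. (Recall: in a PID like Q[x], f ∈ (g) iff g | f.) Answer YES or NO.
In Q[x] the ideal (g) consists of all multiples of g, so f ∈ (g) iff g | f, i.e. iff the remainder of f on division by g is 0. Divide f by g (g is monic, so eliminate the leading term of the running remainder at each step):
  leading term -3·x^3: subtract (-3·x^2)·g(x) = -3·x^3 + 12·x^2, leaving 14 - 3·x
  leading term -3·x: subtract (-3)·g(x) = 12 - 3·x, leaving 2
The remainder r(x) = 2 ≠ 0 (and deg r < deg g), so g ∤ f, i.e. f ∉ (g).

Final answer: NO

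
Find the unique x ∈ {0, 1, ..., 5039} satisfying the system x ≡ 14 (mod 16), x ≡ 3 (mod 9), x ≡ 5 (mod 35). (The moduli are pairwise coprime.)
The moduli 16, 9, 35 are pairwise coprime, so by the CRT there is a unique solution mod 16·9·35 = 5040.
Solve by successive substitution. Start with x ≡ 14 (mod 16).
  Combine with x ≡ 3 (mod 9): write x = 14 + 16·t and require 14 + 16·t ≡ 3 (mod 9), i.e. 16·t ≡ 3 − 14 ≡ 7 (mod 9). Since 16^(−1) ≡ 4 (mod 9) (16 ≡ 7 (mod 9)), t ≡ 4·7 ≡ 1 (mod 9). So x ≡ 14 + 16·1 = 30 (mod 144).
  Combine with x ≡ 5 (mod 35): write x = 30 + 144·t and require 30 + 144·t ≡ 5 (mod 35), i.e. 144·t ≡ 5 − 30 ≡ 10 (mod 35). Since 144^(−1) ≡ 9 (mod 35) (144 ≡ 4 (mod 35)), t ≡ 9·10 ≡ 20 (mod 35). So x ≡ 30 + 144·20 = 2910 (mod 5040).
Unique solution in [0, 5040): x = 2910.

Final answer: x ≡ 2910 (mod 5040); the representative in [0, 5040) is 2910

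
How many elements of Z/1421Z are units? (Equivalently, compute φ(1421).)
An element a ∈ Z/1421Z is a unit iff gcd(a, 1421) = 1, so the number of units is φ(1421). φ is multiplicative, with φ(p^e) = p^e − p^(e−1). Factorise 1421 = 7^2 · 29. Then
  φ(1421) = (7^2 − 7^1) · (29 − 1) = 42 · 28 = 1176.

Final answer: Z/1421Z has φ(1421) = 1176 units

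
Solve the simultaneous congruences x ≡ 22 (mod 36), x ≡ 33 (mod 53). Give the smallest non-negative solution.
The moduli 36, 53 are pairwise coprime, so by the CRT there is a unique solution mod 36·53 = 1908.
Solve by successive substitution. Start with x ≡ 22 (mod 36).
  Combine with x ≡ 33 (mod 53): write x = 22 + 36·t and require 22 + 36·t ≡ 33 (mod 53), i.e. 36·t ≡ 33 − 22 ≡ 11 (mod 53). Since 36^(−1) ≡ 28 (mod 53), t ≡ 28·11 ≡ 43 (mod 53). So x ≡ 22 + 36·43 = 1570 (mod 1908).
Unique solution in [0, 1908): x = 1570.

Final answer: x ≡ 1570 (mod 1908); the representative in [0, 1908) is 1570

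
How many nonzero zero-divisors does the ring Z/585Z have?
In Z/585Z each nonzero element is either a unit (gcd with 585 is 1) or a zero-divisor (gcd > 1). The number of units is φ(585): factorise 585 = 3^2 · 5 · 13, so φ(585) = (3^2 − 3^1) · (5 − 1) · (13 − 1) = 6 · 4 · 12 = 288. The nonzero elements number 585 − 1 = 584. Hence the nonzero zero-divisors number 584 − 288 = 296.

Final answer: Z/585Z has 296 nonzero zero-divisors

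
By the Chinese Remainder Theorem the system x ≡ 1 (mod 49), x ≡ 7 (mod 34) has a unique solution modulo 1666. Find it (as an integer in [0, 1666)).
x ≡ 687 (mod 1666); the representative in [0, 1666) is 687

The moduli 49, 34 are pairwise coprime, so by the CRT there is a unique solution mod 49·34 = 1666.
Solve by successive substitution. Start with x ≡ 1 (mod 49).
  Combine with x ≡ 7 (mod 34): write x = 1 + 49·t and require 1 + 49·t ≡ 7 (mod 34), i.e. 49·t ≡ 7 − 1 ≡ 6 (mod 34). Since 49^(−1) ≡ 25 (mod 34) (49 ≡ 15 (mod 34)), t ≡ 25·6 ≡ 14 (mod 34). So x ≡ 1 + 49·14 = 687 (mod 1666).
Unique solution in [0, 1666): x = 687.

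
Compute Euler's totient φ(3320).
φ(3320) = 1312

φ is multiplicative, with φ(p^e) = p^e − p^(e−1). Factorise 3320 = 2^3 · 5 · 83. Then
  φ(3320) = (2^3 − 2^2) · (5 − 1) · (83 − 1) = 4 · 4 · 82 = 1312.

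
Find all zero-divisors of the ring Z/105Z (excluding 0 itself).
An element a ∈ Z/105Z (with a ≠ 0) is a zero-divisor iff gcd(a, 105) > 1 (because a is a unit precisely when gcd(a, n) = 1, and in Z/nZ every nonzero, non-unit element is a zero-divisor). Scan a = 1, ..., 104 and keep those with gcd(a, 105) > 1:
  gcd(3, 105) = 3, gcd(5, 105) = 5, gcd(6, 105) = 3, gcd(7, 105) = 7, gcd(9, 105) = 3, gcd(10, 105) = 5, gcd(12, 105) = 3, gcd(14, 105) = 7, gcd(15, 105) = 15, gcd(18, 105) = 3, gcd(20, 105) = 5, gcd(21, 105) = 21, gcd(24, 105) = 3, gcd(25, 105) = 5, gcd(27, 105) = 3, gcd(28, 105) = 7, gcd(30, 105) = 15, gcd(33, 105) = 3, gcd(35, 105) = 35, gcd(36, 105) = 3, gcd(39, 105) = 3, gcd(40, 105) = 5, gcd(42, 105) = 21, gcd(45, 105) = 15, gcd(48, 105) = 3, gcd(49, 105) = 7, gcd(50, 105) = 5, gcd(51, 105) = 3, gcd(54, 105) = 3, gcd(55, 105) = 5, gcd(56, 105) = 7, gcd(57, 105) = 3, gcd(60, 105) = 15, gcd(63, 105) = 21, gcd(65, 105) = 5, gcd(66, 105) = 3, gcd(69, 105) = 3, gcd(70, 105) = 35, gcd(72, 105) = 3, gcd(75, 105) = 15, gcd(77, 105) = 7, gcd(78, 105) = 3, gcd(80, 105) = 5, gcd(81, 105) = 3, gcd(84, 105) = 21, gcd(85, 105) = 5, gcd(87, 105) = 3, gcd(90, 105) = 15, gcd(91, 105) = 7, gcd(93, 105) = 3, gcd(95, 105) = 5, gcd(96, 105) = 3, gcd(98, 105) = 7, gcd(99, 105) = 3, gcd(100, 105) = 5, gcd(102, 105) = 3.
All other a ∈ {1, ..., 104} have gcd(a, 105) = 1 and are units. So the nonzero zero-divisors are exactly the 56 values of a appearing in this scan.

Final answer: nonzero zero-divisors of Z/105Z = {3, 5, 6, 7, 9, 10, 12, 14, 15, 18, 20, 21, 24, 25, 27, 28, 30, 33, 35, 36, 39, 40, 42, 45, 48, 49, 50, 51, 54, 55, 56, 57, 60, 63, 65, 66, 69, 70, 72, 75, 77, 78, 80, 81, 84, 85, 87, 90, 91, 93, 95, 96, 98, 99, 100, 102}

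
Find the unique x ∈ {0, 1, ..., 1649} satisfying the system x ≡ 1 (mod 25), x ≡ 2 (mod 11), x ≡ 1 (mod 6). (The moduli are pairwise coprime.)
x ≡ 1201 (mod 1650); the representative in [0, 1650) is 1201

The moduli 25, 11, 6 are pairwise coprime, so by the CRT there is a unique solution mod 25·11·6 = 1650.
Solve by successive substitution. Start with x ≡ 1 (mod 25).
  Combine with x ≡ 2 (mod 11): write x = 1 + 25·t and require 1 + 25·t ≡ 2 (mod 11), i.e. 25·t ≡ 2 − 1 ≡ 1 (mod 11). Since 25^(−1) ≡ 4 (mod 11) (25 ≡ 3 (mod 11)), t ≡ 4·1 ≡ 4 (mod 11). So x ≡ 1 + 25·4 = 101 (mod 275).
  Combine with x ≡ 1 (mod 6): write x = 101 + 275·t and require 101 + 275·t ≡ 1 (mod 6), i.e. 275·t ≡ 1 − 101 ≡ 2 (mod 6). Since 275^(−1) ≡ 5 (mod 6) (275 ≡ 5 (mod 6)), t ≡ 5·2 ≡ 4 (mod 6). So x ≡ 101 + 275·4 = 1201 (mod 1650).
Unique solution in [0, 1650): x = 1201.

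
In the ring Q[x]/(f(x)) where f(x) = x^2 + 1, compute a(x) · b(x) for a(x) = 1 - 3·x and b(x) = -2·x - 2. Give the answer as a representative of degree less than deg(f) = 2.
First multiply in Q[x] without reducing: a · b = 6·x^2 + 4·x - 2. Now divide by f(x) = x^2 + 1, eliminating the leading term at each step:
  leading term 6·x^2: subtract (6)·f(x) = 6·x^2 + 6, leaving 4·x - 8
The degree is now < 2, so this is the remainder. Hence a · b ≡ 4·x - 8 in Q[x]/(f).

Final answer: a · b ≡ 4·x - 8 (mod f(x))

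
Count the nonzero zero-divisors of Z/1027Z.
In Z/1027Z each nonzero element is either a unit (gcd with 1027 is 1) or a zero-divisor (gcd > 1). The number of units is φ(1027): factorise 1027 = 13 · 79, so φ(1027) = (13 − 1) · (79 − 1) = 12 · 78 = 936. The nonzero elements number 1027 − 1 = 1026. Hence the nonzero zero-divisors number 1026 − 936 = 90.

Final answer: Z/1027Z has 90 nonzero zero-divisors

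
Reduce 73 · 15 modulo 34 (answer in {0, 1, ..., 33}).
7

Reduce the factors first: 73 ≡ 5 (mod 34), so 73 · 15 ≡ 5 · 15 (mod 34). 5 · 15 = 75. Dividing by 34: 75 = 2·34 + 7. So (73 · 15) mod 34 = 7.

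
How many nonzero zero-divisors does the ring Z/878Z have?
Z/878Z has 439 nonzero zero-divisors

In Z/878Z each nonzero element is either a unit (gcd with 878 is 1) or a zero-divisor (gcd > 1). The number of units is φ(878): factorise 878 = 2 · 439, so φ(878) = (2 − 1) · (439 − 1) = 1 · 438 = 438. The nonzero elements number 878 − 1 = 877. Hence the nonzero zero-divisors number 877 − 438 = 439.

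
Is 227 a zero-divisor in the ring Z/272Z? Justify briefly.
gcd(227, 272) = 1, so 227 is a unit in Z/272Z (it has a multiplicative inverse). A unit cannot be a zero-divisor: if 227·b ≡ 0 then multiplying both sides by 227^(−1) gives b ≡ 0. So 227 is not a zero-divisor.

Final answer: NO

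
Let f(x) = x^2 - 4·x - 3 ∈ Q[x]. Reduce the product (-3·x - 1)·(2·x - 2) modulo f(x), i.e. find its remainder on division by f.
a · b ≡ -20·x - 16 (mod f(x))

First multiply in Q[x] without reducing: a · b = -6·x^2 + 4·x + 2. Now divide by f(x) = x^2 - 4·x - 3, eliminating the leading term at each step:
  leading term -6·x^2: subtract (-6)·f(x) = -6·x^2 + 24·x + 18, leaving -20·x - 16
The degree is now < 2, so this is the remainder. Hence a · b ≡ -20·x - 16 in Q[x]/(f).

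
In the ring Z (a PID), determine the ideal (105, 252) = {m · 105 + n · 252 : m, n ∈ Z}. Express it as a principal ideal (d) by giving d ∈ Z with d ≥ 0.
(105, 252) = (21); d = 21

In the PID Z, (a, b) is generated by gcd(a, b). Compute gcd(252, 105) with the extended Euclidean algorithm, tracking rows (r, s, t) with s·252 + t·105 = r:
  row A: (252, 1, 0)   [1·252 + 0·105 = 252]
  row B: (105, 0, 1)   [0·252 + 1·105 = 105]
  252 = 2·105 + 42   → row C = row A − 2·row B = (42, 1, −2)   [check: 1·252 − 2·105 = 42]
  105 = 2·42 + 21   → row D = row B − 2·row C = (21, −2, 5)   [check: −2·252 + 5·105 = 21]
  42 = 2·21 + 0   → remainder 0, stop. gcd = 21 (last nonzero row D).
So gcd(105, 252) = 21, with Bézout identity −2·252 + 5·105 = 21. Containment (⊇): the Bézout identity exhibits 21 as an element of (105, 252), giving (21) ⊆ (105, 252). Containment (⊆): since 21 | 105 and 21 | 252 (105 = 21·5, 252 = 21·12), every Z-linear combination of 105 and 252 is divisible by 21, so (105, 252) ⊆ (21). Therefore (105, 252) = (21), d = 21.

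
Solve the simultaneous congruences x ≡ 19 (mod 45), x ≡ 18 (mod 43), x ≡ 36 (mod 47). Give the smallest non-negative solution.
x ≡ 49339 (mod 90945); the representative in [0, 90945) is 49339

The moduli 45, 43, 47 are pairwise coprime, so by the CRT there is a unique solution mod 45·43·47 = 90945.
Solve by successive substitution. Start with x ≡ 19 (mod 45).
  Combine with x ≡ 18 (mod 43): write x = 19 + 45·t and require 19 + 45·t ≡ 18 (mod 43), i.e. 45·t ≡ 18 − 19 ≡ 42 (mod 43). Since 45^(−1) ≡ 22 (mod 43) (45 ≡ 2 (mod 43)), t ≡ 22·42 ≡ 21 (mod 43). So x ≡ 19 + 45·21 = 964 (mod 1935).
  Combine with x ≡ 36 (mod 47): write x = 964 + 1935·t and require 964 + 1935·t ≡ 36 (mod 47), i.e. 1935·t ≡ 36 − 964 ≡ 12 (mod 47). Since 1935^(−1) ≡ 6 (mod 47) (1935 ≡ 8 (mod 47)), t ≡ 6·12 ≡ 25 (mod 47). So x ≡ 964 + 1935·25 = 49339 (mod 90945).
Unique solution in [0, 90945): x = 49339.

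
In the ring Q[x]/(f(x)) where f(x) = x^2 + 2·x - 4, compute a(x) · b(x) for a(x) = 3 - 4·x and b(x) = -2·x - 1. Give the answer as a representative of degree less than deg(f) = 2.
First multiply in Q[x] without reducing: a · b = 8·x^2 - 2·x - 3. Now divide by f(x) = x^2 + 2·x - 4, eliminating the leading term at each step:
  leading term 8·x^2: subtract (8)·f(x) = 8·x^2 + 16·x - 32, leaving 29 - 18·x
The degree is now < 2, so this is the remainder. Hence a · b ≡ 29 - 18·x in Q[x]/(f).

Final answer: a · b ≡ 29 - 18·x (mod f(x))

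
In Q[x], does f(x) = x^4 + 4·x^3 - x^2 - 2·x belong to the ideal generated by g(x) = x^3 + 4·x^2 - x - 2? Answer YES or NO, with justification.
YES

In Q[x] the ideal (g) consists of all multiples of g, so f ∈ (g) iff g | f, i.e. iff the remainder of f on division by g is 0. Divide f by g (g is monic, so eliminate the leading term of the running remainder at each step):
  leading term x^4: subtract (x)·g(x) = x^4 + 4·x^3 - x^2 - 2·x, leaving 0
The remainder is 0, so f(x) = g(x) · h(x) with h(x) = x. Hence g | f, i.e. f ∈ (g).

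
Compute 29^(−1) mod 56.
Apply the extended Euclidean algorithm to (56, 29), tracking rows (r, s, t) with s·56 + t·29 = r. Each division r_prev = q·r_cur + r_new produces the new row as (previous row) − q·(current row):
  row A: (56, 1, 0)   [1·56 + 0·29 = 56]
  row B: (29, 0, 1)   [0·56 + 1·29 = 29]
  56 = 1·29 + 27   → row C = row A − 1·row B = (27, 1, −1)   [check: 1·56 − 1·29 = 27]
  29 = 1·27 + 2   → row D = row B − 1·row C = (2, −1, 2)   [check: −1·56 + 2·29 = 2]
  27 = 13·2 + 1   → row E = row C − 13·row D = (1, 14, −27)   [check: 14·56 − 27·29 = 1]
  2 = 2·1 + 0   → remainder 0, stop. gcd = 1 (last nonzero row E).
The gcd is 1, so 29 is invertible mod 56. The last nonzero row gives 14·56 − 27·29 = 1, so t = −27. So 29^(−1) ≡ −27 ≡ 29 (mod 56). Verify: 29 · 29 = 841 ≡ 1 (mod 56). ✓

Final answer: 29^(−1) ≡ 29 (mod 56)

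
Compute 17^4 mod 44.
9

Use repeated squaring. Binary(4) = 100. Walk through the bits of the exponent 4 left-to-right: at each bit after the leading one, square the running value, then multiply by 17 if the bit is 1 (always reducing mod 44):
  bit 1 = 1 (leading): start with 17.
  bit 2 = 0: square 17^2 = 289 ≡ 25 (mod 44).
  bit 3 = 0: square 25^2 = 625 ≡ 9 (mod 44).
Final value: 17^4 ≡ 9 (mod 44).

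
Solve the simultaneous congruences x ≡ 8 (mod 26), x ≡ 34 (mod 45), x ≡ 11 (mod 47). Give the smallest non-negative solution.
The moduli 26, 45, 47 are pairwise coprime, so by the CRT there is a unique solution mod 26·45·47 = 54990.
Solve by successive substitution. Start with x ≡ 8 (mod 26).
  Combine with x ≡ 34 (mod 45): write x = 8 + 26·t and require 8 + 26·t ≡ 34 (mod 45), i.e. 26·t ≡ 34 − 8 ≡ 26 (mod 45). Since 26^(−1) ≡ 26 (mod 45), t ≡ 26·26 ≡ 1 (mod 45). So x ≡ 8 + 26·1 = 34 (mod 1170).
  Combine with x ≡ 11 (mod 47): write x = 34 + 1170·t and require 34 + 1170·t ≡ 11 (mod 47), i.e. 1170·t ≡ 11 − 34 ≡ 24 (mod 47). Since 1170^(−1) ≡ 28 (mod 47) (1170 ≡ 42 (mod 47)), t ≡ 28·24 ≡ 14 (mod 47). So x ≡ 34 + 1170·14 = 16414 (mod 54990).
Unique solution in [0, 54990): x = 16414.

Final answer: x ≡ 16414 (mod 54990); the representative in [0, 54990) is 16414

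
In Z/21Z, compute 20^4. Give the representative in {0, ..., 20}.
1

Use repeated squaring. Binary(4) = 100. Walk through the bits of the exponent 4 left-to-right: at each bit after the leading one, square the running value, then multiply by 20 if the bit is 1 (always reducing mod 21):
  bit 1 = 1 (leading): start with 20.
  bit 2 = 0: square 20^2 = 400 ≡ 1 (mod 21).
  bit 3 = 0: square 1^2 = 1 (mod 21).
Final value: 20^4 ≡ 1 (mod 21).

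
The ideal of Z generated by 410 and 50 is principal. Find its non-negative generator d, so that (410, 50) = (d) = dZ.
In the PID Z, (a, b) is generated by gcd(a, b). Compute gcd(410, 50) with the extended Euclidean algorithm, tracking rows (r, s, t) with s·410 + t·50 = r:
  row A: (410, 1, 0)   [1·410 + 0·50 = 410]
  row B: (50, 0, 1)   [0·410 + 1·50 = 50]
  410 = 8·50 + 10   → row C = row A − 8·row B = (10, 1, −8)   [check: 1·410 − 8·50 = 10]
  50 = 5·10 + 0   → remainder 0, stop. gcd = 10 (last nonzero row C).
So gcd(410, 50) = 10, with Bézout identity 1·410 − 8·50 = 10. Containment (⊇): the Bézout identity exhibits 10 as an element of (410, 50), giving (10) ⊆ (410, 50). Containment (⊆): since 10 | 410 and 10 | 50 (410 = 10·41, 50 = 10·5), every Z-linear combination of 410 and 50 is divisible by 10, so (410, 50) ⊆ (10). Therefore (410, 50) = (10), d = 10.

Final answer: (410, 50) = (10); d = 10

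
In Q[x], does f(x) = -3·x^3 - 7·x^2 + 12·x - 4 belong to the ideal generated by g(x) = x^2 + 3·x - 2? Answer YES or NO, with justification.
In Q[x] the ideal (g) consists of all multiples of g, so f ∈ (g) iff g | f, i.e. iff the remainder of f on division by g is 0. Divide f by g (g is monic, so eliminate the leading term of the running remainder at each step):
  leading term -3·x^3: subtract (-3·x)·g(x) = -3·x^3 - 9·x^2 + 6·x, leaving 2·x^2 + 6·x - 4
  leading term 2·x^2: subtract (2)·g(x) = 2·x^2 + 6·x - 4, leaving 0
The remainder is 0, so f(x) = g(x) · h(x) with h(x) = 2 - 3·x. Hence g | f, i.e. f ∈ (g).

Final answer: YES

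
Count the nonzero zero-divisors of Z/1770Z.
In Z/1770Z each nonzero element is either a unit (gcd with 1770 is 1) or a zero-divisor (gcd > 1). The number of units is φ(1770): factorise 1770 = 2 · 3 · 5 · 59, so φ(1770) = (2 − 1) · (3 − 1) · (5 − 1) · (59 − 1) = 1 · 2 · 4 · 58 = 464. The nonzero elements number 1770 − 1 = 1769. Hence the nonzero zero-divisors number 1769 − 464 = 1305.

Final answer: Z/1770Z has 1305 nonzero zero-divisors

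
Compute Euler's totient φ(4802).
φ(4802) = 2058

φ is multiplicative, with φ(p^e) = p^e − p^(e−1). Factorise 4802 = 2 · 7^4. Then
  φ(4802) = (2 − 1) · (7^4 − 7^3) = 1 · 2058 = 2058.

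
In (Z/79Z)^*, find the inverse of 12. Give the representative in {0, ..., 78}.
Apply the extended Euclidean algorithm to (79, 12), tracking rows (r, s, t) with s·79 + t·12 = r. Each division r_prev = q·r_cur + r_new produces the new row as (previous row) − q·(current row):
  row A: (79, 1, 0)   [1·79 + 0·12 = 79]
  row B: (12, 0, 1)   [0·79 + 1·12 = 12]
  79 = 6·12 + 7   → row C = row A − 6·row B = (7, 1, −6)   [check: 1·79 − 6·12 = 7]
  12 = 1·7 + 5   → row D = row B − 1·row C = (5, −1, 7)   [check: −1·79 + 7·12 = 5]
  7 = 1·5 + 2   → row E = row C − 1·row D = (2, 2, −13)   [check: 2·79 − 13·12 = 2]
  5 = 2·2 + 1   → row F = row D − 2·row E = (1, −5, 33)   [check: −5·79 + 33·12 = 1]
  2 = 2·1 + 0   → remainder 0, stop. gcd = 1 (last nonzero row F).
The gcd is 1, so 12 is invertible mod 79. The last nonzero row gives −5·79 + 33·12 = 1, so t = 33. So 12^(−1) ≡ 33 (mod 79). Verify: 12 · 33 = 396 ≡ 1 (mod 79). ✓

Final answer: 12^(−1) ≡ 33 (mod 79)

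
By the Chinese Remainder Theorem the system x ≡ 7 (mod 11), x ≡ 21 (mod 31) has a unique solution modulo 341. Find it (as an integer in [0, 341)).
x ≡ 238 (mod 341); the representative in [0, 341) is 238

The moduli 11, 31 are pairwise coprime, so by the CRT there is a unique solution mod 11·31 = 341.
Solve by successive substitution. Start with x ≡ 7 (mod 11).
  Combine with x ≡ 21 (mod 31): write x = 7 + 11·t and require 7 + 11·t ≡ 21 (mod 31), i.e. 11·t ≡ 21 − 7 ≡ 14 (mod 31). Since 11^(−1) ≡ 17 (mod 31), t ≡ 17·14 ≡ 21 (mod 31). So x ≡ 7 + 11·21 = 238 (mod 341).
Unique solution in [0, 341): x = 238.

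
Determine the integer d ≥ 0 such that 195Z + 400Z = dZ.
In the PID Z, (a, b) is generated by gcd(a, b). Compute gcd(400, 195) with the extended Euclidean algorithm, tracking rows (r, s, t) with s·400 + t·195 = r:
  row A: (400, 1, 0)   [1·400 + 0·195 = 400]
  row B: (195, 0, 1)   [0·400 + 1·195 = 195]
  400 = 2·195 + 10   → row C = row A − 2·row B = (10, 1, −2)   [check: 1·400 − 2·195 = 10]
  195 = 19·10 + 5   → row D = row B − 19·row C = (5, −19, 39)   [check: −19·400 + 39·195 = 5]
  10 = 2·5 + 0   → remainder 0, stop. gcd = 5 (last nonzero row D).
So gcd(195, 400) = 5, with Bézout identity −19·400 + 39·195 = 5. Containment (⊇): the Bézout identity exhibits 5 as an element of (195, 400), giving (5) ⊆ (195, 400). Containment (⊆): since 5 | 195 and 5 | 400 (195 = 5·39, 400 = 5·80), every Z-linear combination of 195 and 400 is divisible by 5, so (195, 400) ⊆ (5). Therefore (195, 400) = (5), d = 5.

Final answer: (195, 400) = (5); d = 5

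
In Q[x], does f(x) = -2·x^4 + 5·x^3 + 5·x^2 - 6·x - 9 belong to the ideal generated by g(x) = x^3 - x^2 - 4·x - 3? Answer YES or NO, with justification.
YES

In Q[x] the ideal (g) consists of all multiples of g, so f ∈ (g) iff g | f, i.e. iff the remainder of f on division by g is 0. Divide f by g (g is monic, so eliminate the leading term of the running remainder at each step):
  leading term -2·x^4: subtract (-2·x)·g(x) = -2·x^4 + 2·x^3 + 8·x^2 + 6·x, leaving 3·x^3 - 3·x^2 - 12·x - 9
  leading term 3·x^3: subtract (3)·g(x) = 3·x^3 - 3·x^2 - 12·x - 9, leaving 0
The remainder is 0, so f(x) = g(x) · h(x) with h(x) = 3 - 2·x. Hence g | f, i.e. f ∈ (g).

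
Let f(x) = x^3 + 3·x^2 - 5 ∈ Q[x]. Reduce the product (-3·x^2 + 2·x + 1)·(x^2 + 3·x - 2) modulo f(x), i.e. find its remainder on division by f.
First multiply in Q[x] without reducing: a · b = -3·x^4 - 7·x^3 + 13·x^2 - x - 2. Now divide by f(x) = x^3 + 3·x^2 - 5, eliminating the leading term at each step:
  leading term -3·x^4: subtract (-3·x)·f(x) = -3·x^4 - 9·x^3 + 15·x, leaving 2·x^3 + 13·x^2 - 16·x - 2
  leading term 2·x^3: subtract (2)·f(x) = 2·x^3 + 6·x^2 - 10, leaving 7·x^2 - 16·x + 8
The degree is now < 3, so this is the remainder. Hence a · b ≡ 7·x^2 - 16·x + 8 in Q[x]/(f).

Final answer: a · b ≡ 7·x^2 - 16·x + 8 (mod f(x))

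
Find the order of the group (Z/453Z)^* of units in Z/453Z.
|(Z/453Z)^*| = 300

(Z/453Z)^* consists of the classes a with gcd(a, 453) = 1, so its order is φ(453). φ is multiplicative, with φ(p^e) = p^e − p^(e−1). Factorise 453 = 3 · 151. Then
  φ(453) = (3 − 1) · (151 − 1) = 2 · 150 = 300.
Thus |(Z/453Z)^*| = 300.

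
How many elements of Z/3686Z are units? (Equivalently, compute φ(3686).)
An element a ∈ Z/3686Z is a unit iff gcd(a, 3686) = 1, so the number of units is φ(3686). φ is multiplicative, with φ(p^e) = p^e − p^(e−1). Factorise 3686 = 2 · 19 · 97. Then
  φ(3686) = (2 − 1) · (19 − 1) · (97 − 1) = 1 · 18 · 96 = 1728.

Final answer: Z/3686Z has φ(3686) = 1728 units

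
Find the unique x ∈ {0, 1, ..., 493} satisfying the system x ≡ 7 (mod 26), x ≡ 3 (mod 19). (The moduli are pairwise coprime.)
The moduli 26, 19 are pairwise coprime, so by the CRT there is a unique solution mod 26·19 = 494.
Solve by successive substitution. Start with x ≡ 7 (mod 26).
  Combine with x ≡ 3 (mod 19): write x = 7 + 26·t and require 7 + 26·t ≡ 3 (mod 19), i.e. 26·t ≡ 3 − 7 ≡ 15 (mod 19). Since 26^(−1) ≡ 11 (mod 19) (26 ≡ 7 (mod 19)), t ≡ 11·15 ≡ 13 (mod 19). So x ≡ 7 + 26·13 = 345 (mod 494).
Unique solution in [0, 494): x = 345.

Final answer: x ≡ 345 (mod 494); the representative in [0, 494) is 345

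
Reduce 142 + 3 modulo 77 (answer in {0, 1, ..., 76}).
68

Reduce the summands first: 142 ≡ 65 (mod 77), so 142 + 3 ≡ 65 + 3 (mod 77). 65 + 3 = 68; 68 = 0·77 + 68, so (142 + 3) mod 77 = 68.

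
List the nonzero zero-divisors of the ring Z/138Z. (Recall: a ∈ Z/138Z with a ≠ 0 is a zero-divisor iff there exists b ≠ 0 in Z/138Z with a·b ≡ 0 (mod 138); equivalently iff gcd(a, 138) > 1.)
An element a ∈ Z/138Z (with a ≠ 0) is a zero-divisor iff gcd(a, 138) > 1 (because a is a unit precisely when gcd(a, n) = 1, and in Z/nZ every nonzero, non-unit element is a zero-divisor). Scan a = 1, ..., 137 and keep those with gcd(a, 138) > 1:
  gcd(2, 138) = 2, gcd(3, 138) = 3, gcd(4, 138) = 2, gcd(6, 138) = 6, gcd(8, 138) = 2, gcd(9, 138) = 3, gcd(10, 138) = 2, gcd(12, 138) = 6, gcd(14, 138) = 2, gcd(15, 138) = 3, gcd(16, 138) = 2, gcd(18, 138) = 6, gcd(20, 138) = 2, gcd(21, 138) = 3, gcd(22, 138) = 2, gcd(23, 138) = 23, gcd(24, 138) = 6, gcd(26, 138) = 2, gcd(27, 138) = 3, gcd(28, 138) = 2, gcd(30, 138) = 6, gcd(32, 138) = 2, gcd(33, 138) = 3, gcd(34, 138) = 2, gcd(36, 138) = 6, gcd(38, 138) = 2, gcd(39, 138) = 3, gcd(40, 138) = 2, gcd(42, 138) = 6, gcd(44, 138) = 2, gcd(45, 138) = 3, gcd(46, 138) = 46, gcd(48, 138) = 6, gcd(50, 138) = 2, gcd(51, 138) = 3, gcd(52, 138) = 2, gcd(54, 138) = 6, gcd(56, 138) = 2, gcd(57, 138) = 3, gcd(58, 138) = 2, gcd(60, 138) = 6, gcd(62, 138) = 2, gcd(63, 138) = 3, gcd(64, 138) = 2, gcd(66, 138) = 6, gcd(68, 138) = 2, gcd(69, 138) = 69, gcd(70, 138) = 2, gcd(72, 138) = 6, gcd(74, 138) = 2, gcd(75, 138) = 3, gcd(76, 138) = 2, gcd(78, 138) = 6, gcd(80, 138) = 2, gcd(81, 138) = 3, gcd(82, 138) = 2, gcd(84, 138) = 6, gcd(86, 138) = 2, gcd(87, 138) = 3, gcd(88, 138) = 2, gcd(90, 138) = 6, gcd(92, 138) = 46, gcd(93, 138) = 3, gcd(94, 138) = 2, gcd(96, 138) = 6, gcd(98, 138) = 2, gcd(99, 138) = 3, gcd(100, 138) = 2, gcd(102, 138) = 6, gcd(104, 138) = 2, gcd(105, 138) = 3, gcd(106, 138) = 2, gcd(108, 138) = 6, gcd(110, 138) = 2, gcd(111, 138) = 3, gcd(112, 138) = 2, gcd(114, 138) = 6, gcd(115, 138) = 23, gcd(116, 138) = 2, gcd(117, 138) = 3, gcd(118, 138) = 2, gcd(120, 138) = 6, gcd(122, 138) = 2, gcd(123, 138) = 3, gcd(124, 138) = 2, gcd(126, 138) = 6, gcd(128, 138) = 2, gcd(129, 138) = 3, gcd(130, 138) = 2, gcd(132, 138) = 6, gcd(134, 138) = 2, gcd(135, 138) = 3, gcd(136, 138) = 2.
All other a ∈ {1, ..., 137} have gcd(a, 138) = 1 and are units. So the nonzero zero-divisors are exactly the 93 values of a appearing in this scan.

Final answer: nonzero zero-divisors of Z/138Z = {2, 3, 4, 6, 8, 9, 10, 12, 14, 15, 16, 18, 20, 21, 22, 23, 24, 26, 27, 28, 30, 32, 33, 34, 36, 38, 39, 40, 42, 44, 45, 46, 48, 50, 51, 52, 54, 56, 57, 58, 60, 62, 63, 64, 66, 68, 69, 70, 72, 74, 75, 76, 78, 80, 81, 82, 84, 86, 87, 88, 90, 92, 93, 94, 96, 98, 99, 100, 102, 104, 105, 106, 108, 110, 111, 112, 114, 115, 116, 117, 118, 120, 122, 123, 124, 126, 128, 129, 130, 132, 134, 135, 136}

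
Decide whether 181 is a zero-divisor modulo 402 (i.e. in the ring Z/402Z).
NO

gcd(181, 402) = 1, so 181 is a unit in Z/402Z (it has a multiplicative inverse). A unit cannot be a zero-divisor: if 181·b ≡ 0 then multiplying both sides by 181^(−1) gives b ≡ 0. So 181 is not a zero-divisor.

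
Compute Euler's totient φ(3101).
φ(3101) = 2652

φ is multiplicative, with φ(p^e) = p^e − p^(e−1). Factorise 3101 = 7 · 443. Then
  φ(3101) = (7 − 1) · (443 − 1) = 6 · 442 = 2652.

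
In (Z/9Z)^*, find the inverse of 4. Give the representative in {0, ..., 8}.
4^(−1) ≡ 7 (mod 9)

Apply the extended Euclidean algorithm to (9, 4), tracking rows (r, s, t) with s·9 + t·4 = r. Each division r_prev = q·r_cur + r_new produces the new row as (previous row) − q·(current row):
  row A: (9, 1, 0)   [1·9 + 0·4 = 9]
  row B: (4, 0, 1)   [0·9 + 1·4 = 4]
  9 = 2·4 + 1   → row C = row A − 2·row B = (1, 1, −2)   [check: 1·9 − 2·4 = 1]
  4 = 4·1 + 0   → remainder 0, stop. gcd = 1 (last nonzero row C).
The gcd is 1, so 4 is invertible mod 9. The last nonzero row gives 1·9 − 2·4 = 1, so t = −2. So 4^(−1) ≡ −2 ≡ 7 (mod 9). Verify: 4 · 7 = 28 ≡ 1 (mod 9). ✓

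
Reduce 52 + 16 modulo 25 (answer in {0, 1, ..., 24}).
Reduce the summands first: 52 ≡ 2 (mod 25), so 52 + 16 ≡ 2 + 16 (mod 25). 2 + 16 = 18; 18 = 0·25 + 18, so (52 + 16) mod 25 = 18.

Final answer: 18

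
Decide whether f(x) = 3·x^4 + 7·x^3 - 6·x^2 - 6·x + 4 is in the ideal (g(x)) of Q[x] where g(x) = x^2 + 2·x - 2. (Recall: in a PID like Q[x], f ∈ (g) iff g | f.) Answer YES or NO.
YES

In Q[x] the ideal (g) consists of all multiples of g, so f ∈ (g) iff g | f, i.e. iff the remainder of f on division by g is 0. Divide f by g (g is monic, so eliminate the leading term of the running remainder at each step):
  leading term 3·x^4: subtract (3·x^2)·g(x) = 3·x^4 + 6·x^3 - 6·x^2, leaving x^3 - 6·x + 4
  leading term x^3: subtract (x)·g(x) = x^3 + 2·x^2 - 2·x, leaving -2·x^2 - 4·x + 4
  leading term -2·x^2: subtract (-2)·g(x) = -2·x^2 - 4·x + 4, leaving 0
The remainder is 0, so f(x) = g(x) · h(x) with h(x) = 3·x^2 + x - 2. Hence g | f, i.e. f ∈ (g).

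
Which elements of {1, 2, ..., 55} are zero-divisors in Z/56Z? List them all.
nonzero zero-divisors of Z/56Z = {2, 4, 6, 7, 8, 10, 12, 14, 16, 18, 20, 21, 22, 24, 26, 28, 30, 32, 34, 35, 36, 38, 40, 42, 44, 46, 48, 49, 50, 52, 54}

An element a ∈ Z/56Z (with a ≠ 0) is a zero-divisor iff gcd(a, 56) > 1 (because a is a unit precisely when gcd(a, n) = 1, and in Z/nZ every nonzero, non-unit element is a zero-divisor). Scan a = 1, ..., 55 and keep those with gcd(a, 56) > 1:
  gcd(2, 56) = 2, gcd(4, 56) = 4, gcd(6, 56) = 2, gcd(7, 56) = 7, gcd(8, 56) = 8, gcd(10, 56) = 2, gcd(12, 56) = 4, gcd(14, 56) = 14, gcd(16, 56) = 8, gcd(18, 56) = 2, gcd(20, 56) = 4, gcd(21, 56) = 7, gcd(22, 56) = 2, gcd(24, 56) = 8, gcd(26, 56) = 2, gcd(28, 56) = 28, gcd(30, 56) = 2, gcd(32, 56) = 8, gcd(34, 56) = 2, gcd(35, 56) = 7, gcd(36, 56) = 4, gcd(38, 56) = 2, gcd(40, 56) = 8, gcd(42, 56) = 14, gcd(44, 56) = 4, gcd(46, 56) = 2, gcd(48, 56) = 8, gcd(49, 56) = 7, gcd(50, 56) = 2, gcd(52, 56) = 4, gcd(54, 56) = 2.
All other a ∈ {1, ..., 55} have gcd(a, 56) = 1 and are units. So the nonzero zero-divisors are exactly the 31 values of a appearing in this scan.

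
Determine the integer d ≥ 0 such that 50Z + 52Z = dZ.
In the PID Z, (a, b) is generated by gcd(a, b). Compute gcd(52, 50) with the extended Euclidean algorithm, tracking rows (r, s, t) with s·52 + t·50 = r:
  row A: (52, 1, 0)   [1·52 + 0·50 = 52]
  row B: (50, 0, 1)   [0·52 + 1·50 = 50]
  52 = 1·50 + 2   → row C = row A − 1·row B = (2, 1, −1)   [check: 1·52 − 1·50 = 2]
  50 = 25·2 + 0   → remainder 0, stop. gcd = 2 (last nonzero row C).
So gcd(50, 52) = 2, with Bézout identity 1·52 − 1·50 = 2. Containment (⊇): the Bézout identity exhibits 2 as an element of (50, 52), giving (2) ⊆ (50, 52). Containment (⊆): since 2 | 50 and 2 | 52 (50 = 2·25, 52 = 2·26), every Z-linear combination of 50 and 52 is divisible by 2, so (50, 52) ⊆ (2). Therefore (50, 52) = (2), d = 2.

Final answer: (50, 52) = (2); d = 2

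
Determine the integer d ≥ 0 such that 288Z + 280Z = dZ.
In the PID Z, (a, b) is generated by gcd(a, b). Compute gcd(288, 280) with the extended Euclidean algorithm, tracking rows (r, s, t) with s·288 + t·280 = r:
  row A: (288, 1, 0)   [1·288 + 0·280 = 288]
  row B: (280, 0, 1)   [0·288 + 1·280 = 280]
  288 = 1·280 + 8   → row C = row A − 1·row B = (8, 1, −1)   [check: 1·288 − 1·280 = 8]
  280 = 35·8 + 0   → remainder 0, stop. gcd = 8 (last nonzero row C).
So gcd(288, 280) = 8, with Bézout identity 1·288 − 1·280 = 8. Containment (⊇): the Bézout identity exhibits 8 as an element of (288, 280), giving (8) ⊆ (288, 280). Containment (⊆): since 8 | 288 and 8 | 280 (288 = 8·36, 280 = 8·35), every Z-linear combination of 288 and 280 is divisible by 8, so (288, 280) ⊆ (8). Therefore (288, 280) = (8), d = 8.

Final answer: (288, 280) = (8); d = 8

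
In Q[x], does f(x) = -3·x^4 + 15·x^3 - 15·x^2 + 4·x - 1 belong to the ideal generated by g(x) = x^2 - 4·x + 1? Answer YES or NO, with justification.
In Q[x] the ideal (g) consists of all multiples of g, so f ∈ (g) iff g | f, i.e. iff the remainder of f on division by g is 0. Divide f by g (g is monic, so eliminate the leading term of the running remainder at each step):
  leading term -3·x^4: subtract (-3·x^2)·g(x) = -3·x^4 + 12·x^3 - 3·x^2, leaving 3·x^3 - 12·x^2 + 4·x - 1
  leading term 3·x^3: subtract (3·x)·g(x) = 3·x^3 - 12·x^2 + 3·x, leaving x - 1
The remainder r(x) = x - 1 ≠ 0 (and deg r < deg g), so g ∤ f, i.e. f ∉ (g).

Final answer: NO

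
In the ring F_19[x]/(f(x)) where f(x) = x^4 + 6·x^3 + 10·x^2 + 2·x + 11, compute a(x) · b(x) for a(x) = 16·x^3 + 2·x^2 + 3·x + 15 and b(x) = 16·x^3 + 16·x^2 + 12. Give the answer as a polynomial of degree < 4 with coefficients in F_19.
a · b ≡ 13·x^3 + 5·x^2 + 5·x + 2 (mod f(x))

Multiply as integer polynomials: a · b = 256·x^6 + 288·x^5 + 80·x^4 + 480·x^3 + 264·x^2 + 36·x + 180. Reducing coefficients mod 19: a · b ≡ 9·x^6 + 3·x^5 + 4·x^4 + 5·x^3 + 17·x^2 + 17·x + 9. Now divide by f(x) = x^4 + 6·x^3 + 10·x^2 + 2·x + 11 in F_19[x], eliminating the leading term at each step:
  leading term 9·x^6: subtract (9·x^2)·f(x) = 9·x^6 + 16·x^5 + 14·x^4 + 18·x^3 + 4·x^2, leaving 6·x^5 + 9·x^4 + 6·x^3 + 13·x^2 + 17·x + 9 (coefficients mod 19)
  leading term 6·x^5: subtract (6·x)·f(x) = 6·x^5 + 17·x^4 + 3·x^3 + 12·x^2 + 9·x, leaving 11·x^4 + 3·x^3 + x^2 + 8·x + 9 (coefficients mod 19)
  leading term 11·x^4: subtract (11)·f(x) = 11·x^4 + 9·x^3 + 15·x^2 + 3·x + 7, leaving 13·x^3 + 5·x^2 + 5·x + 2 (coefficients mod 19)
The degree is now < 4, so this is the remainder. Hence a · b ≡ 13·x^3 + 5·x^2 + 5·x + 2 in F_19[x]/(f).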